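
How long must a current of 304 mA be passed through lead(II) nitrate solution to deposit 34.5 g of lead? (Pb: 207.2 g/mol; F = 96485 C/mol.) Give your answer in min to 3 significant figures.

n(Pb) = 34.5 / 207.2 = 0.1665 mol
Pb²⁺ + 2e⁻ → Pb, so n(e⁻) = 2 × 0.1665 = 0.3330 mol
Q = 0.3330 × 96485 = 32130 C
t = Q / I = 32130 / 0.304 = 1.057×10^5 s = 1760 min

1760 min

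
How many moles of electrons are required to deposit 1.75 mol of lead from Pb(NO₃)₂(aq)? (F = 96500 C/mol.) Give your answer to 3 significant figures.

Pb²⁺ + 2e⁻ → Pb, so n(e⁻) = 2 × 1.75 = 3.500 mol

3.50 mol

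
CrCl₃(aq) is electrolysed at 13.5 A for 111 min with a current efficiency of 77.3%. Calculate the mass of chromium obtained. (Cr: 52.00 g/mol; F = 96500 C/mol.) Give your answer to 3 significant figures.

Q = 13.5 × 6660 = 89910 C
n(e⁻) = 89910 / 96500 = 0.9317 mol
Cr³⁺ + 3e⁻ → Cr, so theoretical m(Cr) = 0.3106 × 52.00 = 16.15 g
Actual mass = 77.3% × 16.15 = 12.5 g

12.5 g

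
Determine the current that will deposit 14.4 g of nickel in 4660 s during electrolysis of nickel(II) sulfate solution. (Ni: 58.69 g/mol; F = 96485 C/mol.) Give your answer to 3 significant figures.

n(Ni) = 14.4 / 58.69 = 0.2454 mol
Ni²⁺ + 2e⁻ → Ni, so n(e⁻) = 2 × 0.2454 = 0.4908 mol
Q = 0.4908 × 96485 = 47350 C
I = Q / t = 47350 / 4660 s = 10.2 A

10.2 A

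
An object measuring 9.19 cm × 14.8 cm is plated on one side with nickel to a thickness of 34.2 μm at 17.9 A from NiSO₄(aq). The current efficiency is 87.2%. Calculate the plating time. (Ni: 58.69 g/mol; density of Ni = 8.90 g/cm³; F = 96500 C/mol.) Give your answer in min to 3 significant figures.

14.5 min

Plated area = 9.19 × 14.8 = 136.0 cm²
Volume = 136.0 × 34.2×10⁻⁴ cm = 0.4651 cm³
m(Ni) = 0.4651 × 8.90 = 4.139 g
n(Ni) = 4.139 / 58.69 = 0.07052 mol; n(e⁻) = 2 × 0.07052 = 0.1410 mol
Q = 0.1410 × 96500 / 0.872 = 15600 C
t = 15600 / 17.9 = 871.5 s = 14.5 min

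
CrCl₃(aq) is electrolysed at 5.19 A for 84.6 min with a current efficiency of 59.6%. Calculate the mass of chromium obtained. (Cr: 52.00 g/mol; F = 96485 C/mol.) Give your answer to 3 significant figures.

Q = 5.19 × 5076 = 26340 C
n(e⁻) = 26340 / 96485 = 0.2730 mol
Cr³⁺ + 3e⁻ → Cr, so theoretical m(Cr) = 0.09100 × 52.00 = 4.732 g
Actual mass = 59.6% × 4.732 = 2.82 g

2.82 g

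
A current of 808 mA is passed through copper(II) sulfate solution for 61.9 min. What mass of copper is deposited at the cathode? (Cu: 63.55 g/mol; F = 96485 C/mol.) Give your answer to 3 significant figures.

0.988 g

Charge passed = 0.808 × 3714 = 3001 C
n(e⁻) = 3001 / 96485 = 0.03110 mol
Cu²⁺ + 2e⁻ → Cu, so n(Cu) = 0.03110 / 2 = 0.01555 mol
m = 0.01555 × 63.55 = 0.988 g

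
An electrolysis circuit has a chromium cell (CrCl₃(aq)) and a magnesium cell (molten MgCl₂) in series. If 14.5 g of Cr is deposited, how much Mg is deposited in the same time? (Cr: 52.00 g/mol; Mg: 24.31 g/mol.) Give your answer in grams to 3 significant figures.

10.2 g

n(Cr) = 14.5 / 52.00 = 0.2788 mol
Cr³⁺ + 3e⁻ → Cr, so n(e⁻) = 3 × 0.2788 = 0.8364 mol
The cells are in series, so the same charge (and hence the same n(e⁻) = 0.8364 mol) passes through both.
Mg²⁺ + 2e⁻ → Mg, so n(Mg) = 0.8364 / 2 = 0.4182 mol
m(Mg) = 0.4182 × 24.31 = 10.2 g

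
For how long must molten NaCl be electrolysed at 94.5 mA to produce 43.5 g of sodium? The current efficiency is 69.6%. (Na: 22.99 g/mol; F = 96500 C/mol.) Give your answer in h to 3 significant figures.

n(Na) = 43.5 / 22.99 = 1.892 mol
Na⁺ + e⁻ → Na, so n(e⁻) = 1.892 mol
Q = 1.892 × 96500 / 0.696 = 2.623×10^5 C
t = Q / I = 2.623×10^5 / 0.0945 = 2.776×10^6 s = 771 h

771 h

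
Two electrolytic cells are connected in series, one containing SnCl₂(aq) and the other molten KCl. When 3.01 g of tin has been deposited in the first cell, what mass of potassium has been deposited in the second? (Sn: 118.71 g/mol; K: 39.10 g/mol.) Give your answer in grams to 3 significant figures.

n(Sn) = 3.01 / 118.71 = 0.02536 mol
Sn²⁺ + 2e⁻ → Sn, so n(e⁻) = 2 × 0.02536 = 0.05072 mol
Since the cells are in series, n(e⁻) in the K cell is also 0.05072 mol.
K⁺ + e⁻ → K, so n(K) = 0.05072 mol
m(K) = 0.05072 × 39.10 = 1.98 g

1.98 g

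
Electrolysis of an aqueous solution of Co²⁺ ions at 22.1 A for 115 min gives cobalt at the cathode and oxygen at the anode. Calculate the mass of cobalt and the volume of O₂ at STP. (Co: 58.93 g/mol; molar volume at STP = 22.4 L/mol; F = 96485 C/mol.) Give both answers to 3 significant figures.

46.6 g Co; 8.85 L O₂

Q = 22.1 × 6900 = 1.525×10^5 C; n(e⁻) = 1.525×10^5 / 96485 = 1.581 mol
Cathode: Co²⁺ + 2e⁻ → Co → n(Co) = 1.581/2 = 0.7905 mol → 46.6 g
Anode: 2H₂O → O₂ + 4H⁺ + 4e⁻ → n(O₂) = 1.581/4 = 0.3953 mol → 8.85 L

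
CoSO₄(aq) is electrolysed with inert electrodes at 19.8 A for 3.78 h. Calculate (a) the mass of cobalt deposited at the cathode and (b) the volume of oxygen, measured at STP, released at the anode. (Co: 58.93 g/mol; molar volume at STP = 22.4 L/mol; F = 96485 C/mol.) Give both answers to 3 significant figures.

82.3 g Co; 15.6 L O₂

Q = 19.8 × 13608 = 2.694×10^5 C; n(e⁻) = 2.694×10^5 / 96485 = 2.792 mol
Cathode: Co²⁺ + 2e⁻ → Co → n(Co) = 2.792/2 = 1.396 mol → 82.3 g
Anode: 2H₂O → O₂ + 4H⁺ + 4e⁻ → n(O₂) = 2.792/4 = 0.6980 mol → 15.6 L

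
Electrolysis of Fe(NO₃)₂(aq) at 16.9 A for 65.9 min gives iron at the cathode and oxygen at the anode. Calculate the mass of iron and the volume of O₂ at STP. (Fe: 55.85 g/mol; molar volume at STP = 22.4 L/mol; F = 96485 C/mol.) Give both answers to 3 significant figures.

Q = 16.9 × 3954 = 66820 C; n(e⁻) = 66820 / 96485 = 0.6925 mol
Cathode: Fe²⁺ + 2e⁻ → Fe → n(Fe) = 0.6925/2 = 0.3463 mol → 19.3 g
Anode: 2H₂O → O₂ + 4H⁺ + 4e⁻ → n(O₂) = 0.6925/4 = 0.1731 mol → 3.88 L

19.3 g Fe; 3.88 L O₂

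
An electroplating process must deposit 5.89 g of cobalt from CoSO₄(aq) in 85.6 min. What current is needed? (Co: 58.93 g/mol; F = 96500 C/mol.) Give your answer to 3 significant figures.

n(Co) = 5.89 / 58.93 = 0.09995 mol
Co²⁺ + 2e⁻ → Co, so n(e⁻) = 2 × 0.09995 = 0.1999 mol
Q = 0.1999 × 96500 = 19290 C
I = Q / t = 19290 / 5136 s = 3.76 A

3.76 A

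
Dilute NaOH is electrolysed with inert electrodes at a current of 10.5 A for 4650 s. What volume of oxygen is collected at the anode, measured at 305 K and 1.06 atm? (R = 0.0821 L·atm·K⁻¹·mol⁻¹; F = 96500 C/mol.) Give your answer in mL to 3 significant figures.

Q = 10.5 A × 4650 s = 48830 C
n(e⁻) = Q/F = 48830/96500 = 0.5060 mol
2H₂O → O₂ + 4H⁺ + 4e⁻, so n(O₂) = 0.5060 / 4 = 0.1265 mol
V = nRT/P = 0.1265 × 0.0821 × 305 / 1.06 = 2.988 L
= 2990 mL

2990 mL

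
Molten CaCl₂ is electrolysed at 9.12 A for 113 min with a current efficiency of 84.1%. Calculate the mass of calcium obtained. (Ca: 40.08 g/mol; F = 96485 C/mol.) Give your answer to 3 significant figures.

Q = 9.12 × 6780 = 61830 C
n(e⁻) = 61830 / 96485 = 0.6408 mol
Ca²⁺ + 2e⁻ → Ca, so theoretical m(Ca) = 0.3204 × 40.08 = 12.84 g
Actual mass = 84.1% × 12.84 = 10.8 g

10.8 g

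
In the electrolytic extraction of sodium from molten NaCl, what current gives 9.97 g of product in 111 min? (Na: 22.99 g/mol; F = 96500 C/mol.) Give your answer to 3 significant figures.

6.28 A

n(Na) = 9.97 / 22.99 = 0.4337 mol
Na⁺ + e⁻ → Na, so n(e⁻) = 0.4337 mol
Q = 0.4337 × 96500 = 41850 C
I = Q / t = 41850 / 6660 s = 6.28 A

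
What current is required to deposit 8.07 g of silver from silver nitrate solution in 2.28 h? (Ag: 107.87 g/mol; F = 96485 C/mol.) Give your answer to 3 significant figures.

0.879 A

n(Ag) = 8.07 / 107.87 = 0.07481 mol
Ag⁺ + e⁻ → Ag, so n(e⁻) = 0.07481 mol
Q = 0.07481 × 96485 = 7218 C
I = Q / t = 7218 / 8208 s = 0.879 A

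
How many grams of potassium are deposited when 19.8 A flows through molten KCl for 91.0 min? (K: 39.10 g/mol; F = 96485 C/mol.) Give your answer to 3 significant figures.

Q = 19.8 A × 5460 s = 1.081×10^5 C
n(e⁻) = Q/F = 1.081×10^5/96485 = 1.120 mol
K⁺ + e⁻ → K, so n(K) = 1.120 mol
m = 1.120 × 39.10 = 43.8 g

43.8 g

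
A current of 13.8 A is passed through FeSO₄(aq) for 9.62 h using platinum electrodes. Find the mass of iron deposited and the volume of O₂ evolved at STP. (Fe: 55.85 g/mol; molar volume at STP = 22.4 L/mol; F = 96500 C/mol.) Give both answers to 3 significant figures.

Q = 13.8 × 34632 = 4.779×10^5 C; n(e⁻) = 4.779×10^5 / 96500 = 4.952 mol
Cathode: Fe²⁺ + 2e⁻ → Fe → n(Fe) = 4.952/2 = 2.476 mol → 138 g
Anode: 2H₂O → O₂ + 4H⁺ + 4e⁻ → n(O₂) = 4.952/4 = 1.238 mol → 27.7 L

138 g Fe; 27.7 L O₂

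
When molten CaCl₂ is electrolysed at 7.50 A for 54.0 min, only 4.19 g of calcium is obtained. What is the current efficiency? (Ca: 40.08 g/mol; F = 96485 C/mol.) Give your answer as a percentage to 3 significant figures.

Q = 7.50 × 3240 = 24300 C
n(e⁻) = 24300 / 96485 = 0.2519 mol
Ca²⁺ + 2e⁻ → Ca, so theoretical n(Ca) = 0.1260 mol → 5.050 g
Efficiency = 4.19 / 5.050 = 0.8297 = 83.0%

83.0%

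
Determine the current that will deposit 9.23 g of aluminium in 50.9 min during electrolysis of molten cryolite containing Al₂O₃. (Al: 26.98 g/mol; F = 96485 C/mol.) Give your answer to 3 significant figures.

32.4 A

n(Al) = 9.23 / 26.98 = 0.3421 mol
Al³⁺ + 3e⁻ → Al, so n(e⁻) = 3 × 0.3421 = 1.026 mol
Q = 1.026 × 96485 = 98990 C
I = Q / t = 98990 / 3054 s = 32.4 A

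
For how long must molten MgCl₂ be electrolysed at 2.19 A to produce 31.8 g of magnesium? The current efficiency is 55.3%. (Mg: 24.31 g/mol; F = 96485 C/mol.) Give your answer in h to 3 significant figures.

57.9 h

n(Mg) = 31.8 / 24.31 = 1.308 mol
Mg²⁺ + 2e⁻ → Mg, so n(e⁻) = 2 × 1.308 = 2.616 mol
Q = 2.616 × 96485 / 0.553 = 4.564×10^5 C
t = Q / I = 4.564×10^5 / 2.19 = 2.084×10^5 s = 57.9 h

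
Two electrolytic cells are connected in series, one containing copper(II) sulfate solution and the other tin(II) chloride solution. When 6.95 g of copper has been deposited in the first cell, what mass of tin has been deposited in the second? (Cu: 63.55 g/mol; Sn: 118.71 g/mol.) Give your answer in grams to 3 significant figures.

n(Cu) = 6.95 / 63.55 = 0.1094 mol
Cu²⁺ + 2e⁻ → Cu, so n(e⁻) = 2 × 0.1094 = 0.2188 mol
The cells are in series, so the same charge (and hence the same n(e⁻) = 0.2188 mol) passes through both.
Sn²⁺ + 2e⁻ → Sn, so n(Sn) = 0.2188 / 2 = 0.1094 mol
m(Sn) = 0.1094 × 118.71 = 13.0 g

13.0 g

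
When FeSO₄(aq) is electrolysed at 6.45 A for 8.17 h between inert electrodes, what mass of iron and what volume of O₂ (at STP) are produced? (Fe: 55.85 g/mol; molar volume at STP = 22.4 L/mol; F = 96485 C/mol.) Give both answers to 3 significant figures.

54.9 g Fe; 11.0 L O₂

Q = 6.45 × 29412 = 1.897×10^5 C; n(e⁻) = 1.897×10^5 / 96485 = 1.966 mol
Cathode: Fe²⁺ + 2e⁻ → Fe → n(Fe) = 1.966/2 = 0.9830 mol → 54.9 g
Anode: 2H₂O → O₂ + 4H⁺ + 4e⁻ → n(O₂) = 1.966/4 = 0.4915 mol → 11.0 L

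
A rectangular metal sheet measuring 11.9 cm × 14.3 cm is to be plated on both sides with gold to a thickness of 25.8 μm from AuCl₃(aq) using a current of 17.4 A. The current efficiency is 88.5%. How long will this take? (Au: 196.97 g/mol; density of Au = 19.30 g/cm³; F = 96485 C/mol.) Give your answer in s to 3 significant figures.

Plated area = 2 × 11.9 × 14.3 = 340.3 cm²
Volume = 340.3 × 25.8×10⁻⁴ cm = 0.8780 cm³
m(Au) = 0.8780 × 19.30 = 16.95 g
n(Au) = 16.95 / 196.97 = 0.08605 mol; n(e⁻) = 3 × 0.08605 = 0.2582 mol
Q = 0.2582 × 96485 / 0.885 = 28150 C
t = 28150 / 17.4 = 1618 s

1620 s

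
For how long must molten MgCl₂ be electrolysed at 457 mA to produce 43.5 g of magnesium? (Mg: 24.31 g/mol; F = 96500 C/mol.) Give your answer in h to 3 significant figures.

n(Mg) = 43.5 / 24.31 = 1.789 mol
Mg²⁺ + 2e⁻ → Mg, so n(e⁻) = 2 × 1.789 = 3.578 mol
Q = 3.578 × 96500 = 3.453×10^5 C
t = Q / I = 3.453×10^5 / 0.457 = 7.556×10^5 s = 210 h

210 h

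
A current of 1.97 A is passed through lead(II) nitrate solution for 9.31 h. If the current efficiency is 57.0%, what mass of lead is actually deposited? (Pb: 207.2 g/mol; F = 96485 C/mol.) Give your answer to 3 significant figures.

40.4 g

Q = 1.97 × 33516 = 66030 C
n(e⁻) = 66030 / 96485 = 0.6844 mol
Pb²⁺ + 2e⁻ → Pb, so theoretical m(Pb) = 0.3422 × 207.2 = 70.90 g
Actual mass = 57.0% × 70.90 = 40.4 g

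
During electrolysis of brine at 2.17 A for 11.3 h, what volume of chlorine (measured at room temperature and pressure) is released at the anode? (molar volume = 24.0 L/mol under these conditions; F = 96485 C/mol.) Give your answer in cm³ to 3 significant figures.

Q = 2.17 A × 40680 s = 88280 C
Moles of electrons = 88280 / 96485 = 0.9150 mol
2Cl⁻ → Cl₂ + 2e⁻, so n(Cl₂) = 0.9150 / 2 = 0.4575 mol
V = 0.4575 × 24.0 = 10.98 L
= 11000 cm³

11000 cm³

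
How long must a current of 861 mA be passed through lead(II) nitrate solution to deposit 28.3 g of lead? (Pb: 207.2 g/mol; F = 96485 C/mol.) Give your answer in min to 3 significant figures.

n(Pb) = 28.3 / 207.2 = 0.1366 mol
Pb²⁺ + 2e⁻ → Pb, so n(e⁻) = 2 × 0.1366 = 0.2732 mol
Q = 0.2732 × 96485 = 26360 C
t = Q / I = 26360 / 0.861 = 30620 s = 510 min

510 min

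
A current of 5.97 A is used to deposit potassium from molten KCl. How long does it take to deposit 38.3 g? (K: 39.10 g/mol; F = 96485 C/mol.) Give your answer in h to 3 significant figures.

4.40 h

n(K) = 38.3 / 39.10 = 0.9795 mol
K⁺ + e⁻ → K, so n(e⁻) = 0.9795 mol
Q = 0.9795 × 96485 = 94510 C
t = Q / I = 94510 / 5.97 = 15830 s = 4.40 h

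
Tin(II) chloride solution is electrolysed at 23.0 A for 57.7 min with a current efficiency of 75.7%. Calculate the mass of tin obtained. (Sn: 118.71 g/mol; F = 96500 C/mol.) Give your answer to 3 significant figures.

Q = 23.0 × 3462 = 79630 C
n(e⁻) = 79630 / 96500 = 0.8252 mol
Sn²⁺ + 2e⁻ → Sn, so theoretical m(Sn) = 0.4126 × 118.71 = 48.98 g
Actual mass = 75.7% × 48.98 = 37.1 g

37.1 g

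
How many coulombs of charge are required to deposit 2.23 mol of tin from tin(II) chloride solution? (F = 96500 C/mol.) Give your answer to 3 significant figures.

4.30×10^5 C

Sn²⁺ + 2e⁻ → Sn, so n(e⁻) = 2 × 2.23 = 4.460 mol
Q = 4.460 × 96500 = 4.304×10^5 C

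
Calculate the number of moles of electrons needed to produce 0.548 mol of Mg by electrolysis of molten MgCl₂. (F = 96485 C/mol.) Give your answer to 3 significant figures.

1.10 mol

Mg²⁺ + 2e⁻ → Mg, so n(e⁻) = 2 × 0.548 = 1.096 mol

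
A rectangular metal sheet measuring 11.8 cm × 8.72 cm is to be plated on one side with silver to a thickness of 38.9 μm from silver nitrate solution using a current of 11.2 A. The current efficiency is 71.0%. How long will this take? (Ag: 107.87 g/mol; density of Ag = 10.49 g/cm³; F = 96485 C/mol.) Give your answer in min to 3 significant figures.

Plated area = 11.8 × 8.72 = 102.9 cm²
Volume = 102.9 × 38.9×10⁻⁴ cm = 0.4003 cm³
m(Ag) = 0.4003 × 10.49 = 4.199 g
n(Ag) = 4.199 / 107.87 = 0.03893 mol; n(e⁻) = 0.03893 mol
Q = 0.03893 × 96485 / 0.710 = 5290 C
t = 5290 / 11.2 = 472.3 s = 7.87 min

7.87 min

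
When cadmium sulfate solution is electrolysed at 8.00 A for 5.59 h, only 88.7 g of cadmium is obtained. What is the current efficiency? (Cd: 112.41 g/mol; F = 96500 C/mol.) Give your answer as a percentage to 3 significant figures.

Q = 8.00 × 20124 = 1.610×10^5 C
n(e⁻) = 1.610×10^5 / 96500 = 1.668 mol
Cd²⁺ + 2e⁻ → Cd, so theoretical n(Cd) = 0.8340 mol → 93.75 g
Efficiency = 88.7 / 93.75 = 0.9461 = 94.6%

94.6%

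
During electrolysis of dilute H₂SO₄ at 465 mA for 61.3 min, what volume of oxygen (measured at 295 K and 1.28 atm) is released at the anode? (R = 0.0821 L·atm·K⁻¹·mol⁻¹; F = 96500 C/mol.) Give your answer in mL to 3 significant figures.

83.8 mL

Q = 0.465 A × 3678 s = 1710 C
n(e⁻) = Q/F = 1710/96500 = 0.01772 mol
2H₂O → O₂ + 4H⁺ + 4e⁻, so n(O₂) = 0.01772 / 4 = 0.004430 mol
V = nRT/P = 0.004430 × 0.0821 × 295 / 1.28 = 0.08382 L
= 83.8 mL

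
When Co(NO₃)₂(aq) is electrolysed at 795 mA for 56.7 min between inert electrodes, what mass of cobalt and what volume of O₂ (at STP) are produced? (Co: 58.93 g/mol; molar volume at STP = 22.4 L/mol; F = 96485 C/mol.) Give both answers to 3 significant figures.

0.826 g Co; 0.157 L O₂

Q = 0.795 × 3402 = 2705 C; n(e⁻) = 2705 / 96485 = 0.02804 mol
Cathode: Co²⁺ + 2e⁻ → Co → n(Co) = 0.02804/2 = 0.01402 mol → 0.826 g
Anode: 2H₂O → O₂ + 4H⁺ + 4e⁻ → n(O₂) = 0.02804/4 = 0.007010 mol → 0.157 L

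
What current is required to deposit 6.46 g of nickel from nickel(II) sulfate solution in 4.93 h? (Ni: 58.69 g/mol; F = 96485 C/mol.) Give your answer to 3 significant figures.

n(Ni) = 6.46 / 58.69 = 0.1101 mol
Ni²⁺ + 2e⁻ → Ni, so n(e⁻) = 2 × 0.1101 = 0.2202 mol
Q = 0.2202 × 96485 = 21250 C
I = Q / t = 21250 / 17748 s = 1.20 A

1.20 A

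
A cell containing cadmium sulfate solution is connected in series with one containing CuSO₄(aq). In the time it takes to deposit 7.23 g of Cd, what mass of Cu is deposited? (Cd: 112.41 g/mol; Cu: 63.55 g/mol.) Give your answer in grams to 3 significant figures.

4.09 g

n(Cd) = 7.23 / 112.41 = 0.06432 mol
Cd²⁺ + 2e⁻ → Cd, so n(e⁻) = 2 × 0.06432 = 0.1286 mol
Since the cells are in series, n(e⁻) in the Cu cell is also 0.1286 mol.
Cu²⁺ + 2e⁻ → Cu, so n(Cu) = 0.1286 / 2 = 0.06430 mol
m(Cu) = 0.06430 × 63.55 = 4.09 g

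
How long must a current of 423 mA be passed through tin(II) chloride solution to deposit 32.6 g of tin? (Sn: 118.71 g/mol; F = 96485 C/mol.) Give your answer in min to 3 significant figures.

2090 min

n(Sn) = 32.6 / 118.71 = 0.2746 mol
Sn²⁺ + 2e⁻ → Sn, so n(e⁻) = 2 × 0.2746 = 0.5492 mol
Q = 0.5492 × 96485 = 52990 C
t = Q / I = 52990 / 0.423 = 1.253×10^5 s = 2090 min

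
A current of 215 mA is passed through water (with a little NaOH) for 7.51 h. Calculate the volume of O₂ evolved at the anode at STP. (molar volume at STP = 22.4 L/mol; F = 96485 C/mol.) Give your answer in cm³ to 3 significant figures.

Q = It = 0.215 × 27036 = 5813 C
n(e⁻) = 5813 / 96485 = 0.06025 mol
2H₂O → O₂ + 4H⁺ + 4e⁻, so n(O₂) = 0.06025 / 4 = 0.01506 mol
V = 0.01506 × 22.4 = 0.3373 L
= 337 cm³

337 cm³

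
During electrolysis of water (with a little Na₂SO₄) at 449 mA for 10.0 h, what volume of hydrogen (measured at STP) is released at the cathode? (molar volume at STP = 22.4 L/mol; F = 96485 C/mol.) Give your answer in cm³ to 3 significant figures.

Charge passed = 0.449 × 36000 = 16160 C
Moles of electrons = 16160 / 96485 = 0.1675 mol
2H⁺ + 2e⁻ → H₂, so n(H₂) = 0.1675 / 2 = 0.08375 mol
V = 0.08375 × 22.4 = 1.876 L
= 1880 cm³

1880 cm³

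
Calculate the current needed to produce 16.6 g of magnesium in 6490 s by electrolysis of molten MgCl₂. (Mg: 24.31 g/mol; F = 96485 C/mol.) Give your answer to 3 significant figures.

20.3 A

n(Mg) = 16.6 / 24.31 = 0.6828 mol
Mg²⁺ + 2e⁻ → Mg, so n(e⁻) = 2 × 0.6828 = 1.366 mol
Q = 1.366 × 96485 = 1.318×10^5 C
I = Q / t = 1.318×10^5 / 6490 s = 20.3 A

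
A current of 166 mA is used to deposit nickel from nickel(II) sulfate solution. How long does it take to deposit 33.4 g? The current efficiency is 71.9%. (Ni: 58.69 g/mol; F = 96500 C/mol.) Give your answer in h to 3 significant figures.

n(Ni) = 33.4 / 58.69 = 0.5691 mol
Ni²⁺ + 2e⁻ → Ni, so n(e⁻) = 2 × 0.5691 = 1.138 mol
Q = 1.138 × 96500 / 0.719 = 1.527×10^5 C
t = Q / I = 1.527×10^5 / 0.166 = 9.199×10^5 s = 256 h

256 h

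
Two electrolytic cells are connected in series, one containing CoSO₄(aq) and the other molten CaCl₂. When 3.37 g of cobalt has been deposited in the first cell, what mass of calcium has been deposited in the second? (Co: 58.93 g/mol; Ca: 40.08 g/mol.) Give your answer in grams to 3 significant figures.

n(Co) = 3.37 / 58.93 = 0.05719 mol
Co²⁺ + 2e⁻ → Co, so n(e⁻) = 2 × 0.05719 = 0.1144 mol
Same current for the same time ⇒ same n(e⁻) = 0.1144 mol in both cells.
Ca²⁺ + 2e⁻ → Ca, so n(Ca) = 0.1144 / 2 = 0.05720 mol
m(Ca) = 0.05720 × 40.08 = 2.29 g

2.29 g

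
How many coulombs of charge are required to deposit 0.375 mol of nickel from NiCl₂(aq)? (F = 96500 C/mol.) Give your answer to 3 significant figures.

Ni²⁺ + 2e⁻ → Ni, so n(e⁻) = 2 × 0.375 = 0.7500 mol
Q = 0.7500 × 96500 = 72380 C

72400 C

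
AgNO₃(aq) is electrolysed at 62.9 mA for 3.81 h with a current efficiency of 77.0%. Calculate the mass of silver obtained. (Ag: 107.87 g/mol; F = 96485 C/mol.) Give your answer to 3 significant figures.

Q = 0.0629 × 13716 = 862.7 C
n(e⁻) = 862.7 / 96485 = 0.008941 mol
Ag⁺ + e⁻ → Ag, so theoretical m(Ag) = 0.008941 × 107.87 = 0.9645 g
Actual mass = 77.0% × 0.9645 = 0.743 g

0.743 g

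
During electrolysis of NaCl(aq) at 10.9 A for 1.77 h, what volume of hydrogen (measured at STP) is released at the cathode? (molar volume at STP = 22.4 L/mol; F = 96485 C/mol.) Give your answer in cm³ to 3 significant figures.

Q = It = 10.9 × 6372 = 69450 C
n(e⁻) = 69450 / 96485 = 0.7198 mol
2H⁺ + 2e⁻ → H₂, so n(H₂) = 0.7198 / 2 = 0.3599 mol
V = 0.3599 × 22.4 = 8.062 L
= 8060 cm³

8060 cm³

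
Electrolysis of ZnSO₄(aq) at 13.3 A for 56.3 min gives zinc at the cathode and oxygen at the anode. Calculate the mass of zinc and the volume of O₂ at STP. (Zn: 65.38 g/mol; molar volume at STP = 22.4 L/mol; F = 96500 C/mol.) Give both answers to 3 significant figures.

Q = 13.3 × 3378 = 44930 C; n(e⁻) = 44930 / 96500 = 0.4656 mol
Cathode: Zn²⁺ + 2e⁻ → Zn → n(Zn) = 0.4656/2 = 0.2328 mol → 15.2 g
Anode: 2H₂O → O₂ + 4H⁺ + 4e⁻ → n(O₂) = 0.4656/4 = 0.1164 mol → 2.61 L

15.2 g Zn; 2.61 L O₂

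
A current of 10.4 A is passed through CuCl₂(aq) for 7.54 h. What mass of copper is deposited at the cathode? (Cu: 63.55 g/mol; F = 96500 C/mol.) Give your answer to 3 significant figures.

Charge passed = 10.4 × 27144 = 2.823×10^5 C
Moles of electrons = 2.823×10^5 / 96500 = 2.925 mol
Cu²⁺ + 2e⁻ → Cu, so n(Cu) = 2.925 / 2 = 1.463 mol
m = 1.463 × 63.55 = 93.0 g

93.0 g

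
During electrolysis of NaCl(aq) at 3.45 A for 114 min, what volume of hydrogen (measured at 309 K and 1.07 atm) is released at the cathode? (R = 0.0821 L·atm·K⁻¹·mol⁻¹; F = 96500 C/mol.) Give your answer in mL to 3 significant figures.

2900 mL

Charge passed = 3.45 × 6840 = 23600 C
n(e⁻) = 23600 / 96500 = 0.2446 mol
2H⁺ + 2e⁻ → H₂, so n(H₂) = 0.2446 / 2 = 0.1223 mol
V = nRT/P = 0.1223 × 0.0821 × 309 / 1.07 = 2.900 L
= 2900 mL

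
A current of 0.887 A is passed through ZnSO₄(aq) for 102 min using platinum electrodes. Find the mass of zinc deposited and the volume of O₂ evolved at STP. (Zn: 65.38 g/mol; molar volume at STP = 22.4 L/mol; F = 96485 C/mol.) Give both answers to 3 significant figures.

1.84 g Zn; 0.315 L O₂

Q = 0.887 × 6120 = 5428 C; n(e⁻) = 5428 / 96485 = 0.05626 mol
Cathode: Zn²⁺ + 2e⁻ → Zn → n(Zn) = 0.05626/2 = 0.02813 mol → 1.84 g
Anode: 2H₂O → O₂ + 4H⁺ + 4e⁻ → n(O₂) = 0.05626/4 = 0.01407 mol → 0.315 L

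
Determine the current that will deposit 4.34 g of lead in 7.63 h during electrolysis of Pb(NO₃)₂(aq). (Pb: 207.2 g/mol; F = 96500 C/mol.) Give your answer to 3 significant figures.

n(Pb) = 4.34 / 207.2 = 0.02095 mol
Pb²⁺ + 2e⁻ → Pb, so n(e⁻) = 2 × 0.02095 = 0.04190 mol
Q = 0.04190 × 96500 = 4043 C
I = Q / t = 4043 / 27468 s = 0.147 A

0.147 A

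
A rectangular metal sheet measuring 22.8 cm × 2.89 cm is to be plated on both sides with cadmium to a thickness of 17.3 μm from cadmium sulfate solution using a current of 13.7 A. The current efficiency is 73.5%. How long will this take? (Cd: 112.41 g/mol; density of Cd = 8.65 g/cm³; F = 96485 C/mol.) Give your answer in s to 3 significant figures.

Plated area = 2 × 22.8 × 2.89 = 131.8 cm²
Volume = 131.8 × 17.3×10⁻⁴ cm = 0.2280 cm³
m(Cd) = 0.2280 × 8.65 = 1.972 g
n(Cd) = 1.972 / 112.41 = 0.01754 mol; n(e⁻) = 2 × 0.01754 = 0.03508 mol
Q = 0.03508 × 96485 / 0.735 = 4605 C
t = 4605 / 13.7 = 336.1 s

336 s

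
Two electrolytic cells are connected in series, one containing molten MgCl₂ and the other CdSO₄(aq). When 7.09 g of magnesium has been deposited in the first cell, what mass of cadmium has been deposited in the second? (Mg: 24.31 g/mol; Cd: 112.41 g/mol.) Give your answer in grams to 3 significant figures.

32.8 g

n(Mg) = 7.09 / 24.31 = 0.2916 mol
Mg²⁺ + 2e⁻ → Mg, so n(e⁻) = 2 × 0.2916 = 0.5832 mol
In series, the same 0.5832 mol of electrons flows through the second cell.
Cd²⁺ + 2e⁻ → Cd, so n(Cd) = 0.5832 / 2 = 0.2916 mol
m(Cd) = 0.2916 × 112.41 = 32.8 g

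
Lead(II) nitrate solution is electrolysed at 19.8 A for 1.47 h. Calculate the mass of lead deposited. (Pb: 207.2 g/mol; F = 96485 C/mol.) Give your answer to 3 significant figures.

113 g

Charge passed = 19.8 × 5292 = 1.048×10^5 C
n(e⁻) = Q/F = 1.048×10^5/96485 = 1.086 mol
Pb²⁺ + 2e⁻ → Pb, so n(Pb) = 1.086 / 2 = 0.5430 mol
m = 0.5430 × 207.2 = 113 g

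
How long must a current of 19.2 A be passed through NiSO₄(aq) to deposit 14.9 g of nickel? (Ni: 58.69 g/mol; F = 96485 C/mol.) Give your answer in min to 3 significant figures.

42.5 min

n(Ni) = 14.9 / 58.69 = 0.2539 mol
Ni²⁺ + 2e⁻ → Ni, so n(e⁻) = 2 × 0.2539 = 0.5078 mol
Q = 0.5078 × 96485 = 49000 C
t = Q / I = 49000 / 19.2 = 2552 s = 42.5 min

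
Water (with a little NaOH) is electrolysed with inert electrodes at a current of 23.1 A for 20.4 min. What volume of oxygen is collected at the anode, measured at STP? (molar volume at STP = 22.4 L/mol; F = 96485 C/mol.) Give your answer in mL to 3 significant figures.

1640 mL

Q = It = 23.1 × 1224 = 28270 C
n(e⁻) = 28270 / 96485 = 0.2930 mol
2H₂O → O₂ + 4H⁺ + 4e⁻, so n(O₂) = 0.2930 / 4 = 0.07325 mol
V = 0.07325 × 22.4 = 1.641 L
= 1640 mL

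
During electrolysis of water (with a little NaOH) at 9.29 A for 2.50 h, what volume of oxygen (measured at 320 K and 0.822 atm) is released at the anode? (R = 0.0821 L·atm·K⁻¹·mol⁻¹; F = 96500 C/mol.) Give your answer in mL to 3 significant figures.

6920 mL

Charge passed = 9.29 × 9000 = 83610 C
Moles of electrons = 83610 / 96500 = 0.8664 mol
2H₂O → O₂ + 4H⁺ + 4e⁻, so n(O₂) = 0.8664 / 4 = 0.2166 mol
V = nRT/P = 0.2166 × 0.0821 × 320 / 0.822 = 6.923 L
= 6920 mL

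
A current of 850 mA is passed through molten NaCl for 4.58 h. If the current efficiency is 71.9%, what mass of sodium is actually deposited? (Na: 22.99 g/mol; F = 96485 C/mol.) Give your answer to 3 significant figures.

Q = 0.850 × 16488 = 14010 C
n(e⁻) = 14010 / 96485 = 0.1452 mol
Na⁺ + e⁻ → Na, so theoretical m(Na) = 0.1452 × 22.99 = 3.338 g
Actual mass = 71.9% × 3.338 = 2.40 g

2.40 g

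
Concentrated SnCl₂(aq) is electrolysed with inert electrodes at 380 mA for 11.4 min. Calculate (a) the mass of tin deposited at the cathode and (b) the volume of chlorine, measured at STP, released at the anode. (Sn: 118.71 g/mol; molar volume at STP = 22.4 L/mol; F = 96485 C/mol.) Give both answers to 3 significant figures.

Q = 0.380 × 684 = 259.9 C; n(e⁻) = 259.9 / 96485 = 0.002694 mol
Cathode: Sn²⁺ + 2e⁻ → Sn → n(Sn) = 0.002694/2 = 0.001347 mol → 0.160 g
Anode: 2Cl⁻ → Cl₂ + 2e⁻ → n(Cl₂) = 0.002694/2 = 0.001347 mol → 0.0302 L

0.160 g Sn; 0.0302 L Cl₂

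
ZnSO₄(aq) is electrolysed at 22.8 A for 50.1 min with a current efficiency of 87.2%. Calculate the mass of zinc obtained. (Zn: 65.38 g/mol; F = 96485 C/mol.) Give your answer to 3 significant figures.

Q = 22.8 × 3006 = 68540 C
n(e⁻) = 68540 / 96485 = 0.7104 mol
Zn²⁺ + 2e⁻ → Zn, so theoretical m(Zn) = 0.3552 × 65.38 = 23.22 g
Actual mass = 87.2% × 23.22 = 20.2 g

20.2 g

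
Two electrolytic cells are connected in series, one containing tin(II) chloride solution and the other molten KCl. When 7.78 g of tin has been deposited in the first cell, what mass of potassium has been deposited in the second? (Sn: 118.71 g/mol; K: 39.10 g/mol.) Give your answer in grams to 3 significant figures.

5.13 g

n(Sn) = 7.78 / 118.71 = 0.06554 mol
Sn²⁺ + 2e⁻ → Sn, so n(e⁻) = 2 × 0.06554 = 0.1311 mol
In series, the same 0.1311 mol of electrons flows through the second cell.
K⁺ + e⁻ → K, so n(K) = 0.1311 mol
m(K) = 0.1311 × 39.10 = 5.13 g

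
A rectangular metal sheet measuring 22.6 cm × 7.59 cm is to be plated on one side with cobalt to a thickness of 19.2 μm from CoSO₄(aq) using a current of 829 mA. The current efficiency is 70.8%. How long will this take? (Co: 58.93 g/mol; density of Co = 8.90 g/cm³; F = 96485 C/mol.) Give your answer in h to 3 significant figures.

4.54 h

Plated area = 22.6 × 7.59 = 171.5 cm²
Volume = 171.5 × 19.2×10⁻⁴ cm = 0.3293 cm³
m(Co) = 0.3293 × 8.90 = 2.931 g
n(Co) = 2.931 / 58.93 = 0.04974 mol; n(e⁻) = 2 × 0.04974 = 0.09948 mol
Q = 0.09948 × 96485 / 0.708 = 13560 C
t = 13560 / 0.829 = 16360 s = 4.54 h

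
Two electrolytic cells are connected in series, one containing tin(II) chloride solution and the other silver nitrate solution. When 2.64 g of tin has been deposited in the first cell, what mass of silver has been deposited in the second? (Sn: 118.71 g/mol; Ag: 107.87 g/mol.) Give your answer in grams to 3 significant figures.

n(Sn) = 2.64 / 118.71 = 0.02224 mol
Sn²⁺ + 2e⁻ → Sn, so n(e⁻) = 2 × 0.02224 = 0.04448 mol
Since the cells are in series, n(e⁻) in the Ag cell is also 0.04448 mol.
Ag⁺ + e⁻ → Ag, so n(Ag) = 0.04448 mol
m(Ag) = 0.04448 × 107.87 = 4.80 g

4.80 g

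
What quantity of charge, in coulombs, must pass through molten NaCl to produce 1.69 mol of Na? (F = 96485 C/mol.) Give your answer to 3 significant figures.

1.63×10^5 C

Na⁺ + e⁻ → Na, so n(e⁻) = 1 × 1.69 = 1.690 mol
Q = 1.690 × 96485 = 1.631×10^5 C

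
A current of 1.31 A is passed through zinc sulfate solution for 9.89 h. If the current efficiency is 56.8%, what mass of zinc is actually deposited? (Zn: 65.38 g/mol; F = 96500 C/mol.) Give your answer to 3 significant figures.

Q = 1.31 × 35604 = 46640 C
n(e⁻) = 46640 / 96500 = 0.4833 mol
Zn²⁺ + 2e⁻ → Zn, so theoretical m(Zn) = 0.2417 × 65.38 = 15.80 g
Actual mass = 56.8% × 15.80 = 8.97 g

8.97 g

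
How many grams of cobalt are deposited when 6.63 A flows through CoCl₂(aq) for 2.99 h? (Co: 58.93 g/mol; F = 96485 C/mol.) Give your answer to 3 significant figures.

21.8 g

Charge passed = 6.63 × 10764 = 71370 C
n(e⁻) = Q/F = 71370/96485 = 0.7397 mol
Co²⁺ + 2e⁻ → Co, so n(Co) = 0.7397 / 2 = 0.3699 mol
m = 0.3699 × 58.93 = 21.8 g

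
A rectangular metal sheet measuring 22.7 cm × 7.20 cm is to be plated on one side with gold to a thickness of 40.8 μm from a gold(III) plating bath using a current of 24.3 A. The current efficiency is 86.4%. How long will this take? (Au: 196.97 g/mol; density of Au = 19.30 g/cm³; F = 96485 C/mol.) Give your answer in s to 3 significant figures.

901 s

Plated area = 22.7 × 7.20 = 163.4 cm²
Volume = 163.4 × 40.8×10⁻⁴ cm = 0.6667 cm³
m(Au) = 0.6667 × 19.30 = 12.87 g
n(Au) = 12.87 / 196.97 = 0.06534 mol; n(e⁻) = 3 × 0.06534 = 0.1960 mol
Q = 0.1960 × 96485 / 0.864 = 21890 C
t = 21890 / 24.3 = 900.8 s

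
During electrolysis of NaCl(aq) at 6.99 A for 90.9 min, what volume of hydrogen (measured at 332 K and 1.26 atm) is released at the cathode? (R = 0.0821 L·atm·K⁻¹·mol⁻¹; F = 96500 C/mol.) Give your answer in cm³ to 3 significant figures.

Q = It = 6.99 × 5454 = 38120 C
n(e⁻) = 38120 / 96500 = 0.3950 mol
2H⁺ + 2e⁻ → H₂, so n(H₂) = 0.3950 / 2 = 0.1975 mol
V = nRT/P = 0.1975 × 0.0821 × 332 / 1.26 = 4.272 L
= 4270 cm³

4270 cm³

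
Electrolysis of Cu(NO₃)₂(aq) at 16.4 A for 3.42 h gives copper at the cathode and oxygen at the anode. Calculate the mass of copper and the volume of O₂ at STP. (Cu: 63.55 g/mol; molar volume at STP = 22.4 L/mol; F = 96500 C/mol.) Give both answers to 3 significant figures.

Q = 16.4 × 12312 = 2.019×10^5 C; n(e⁻) = 2.019×10^5 / 96500 = 2.092 mol
Cathode: Cu²⁺ + 2e⁻ → Cu → n(Cu) = 2.092/2 = 1.046 mol → 66.5 g
Anode: 2H₂O → O₂ + 4H⁺ + 4e⁻ → n(O₂) = 2.092/4 = 0.5230 mol → 11.7 L

66.5 g Cu; 11.7 L O₂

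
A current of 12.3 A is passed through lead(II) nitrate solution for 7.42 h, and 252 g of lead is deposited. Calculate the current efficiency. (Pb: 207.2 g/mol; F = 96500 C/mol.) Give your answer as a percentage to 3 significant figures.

71.4%

Q = 12.3 × 26712 = 3.286×10^5 C
n(e⁻) = 3.286×10^5 / 96500 = 3.405 mol
Pb²⁺ + 2e⁻ → Pb, so theoretical n(Pb) = 1.703 mol → 352.9 g
Efficiency = 252 / 352.9 = 0.7141 = 71.4%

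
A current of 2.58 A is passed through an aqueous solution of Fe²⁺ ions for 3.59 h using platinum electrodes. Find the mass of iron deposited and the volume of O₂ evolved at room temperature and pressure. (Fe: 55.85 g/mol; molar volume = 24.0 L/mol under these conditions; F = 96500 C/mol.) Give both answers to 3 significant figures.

Q = 2.58 × 12924 = 33340 C; n(e⁻) = 33340 / 96500 = 0.3455 mol
Cathode: Fe²⁺ + 2e⁻ → Fe → n(Fe) = 0.3455/2 = 0.1728 mol → 9.65 g
Anode: 2H₂O → O₂ + 4H⁺ + 4e⁻ → n(O₂) = 0.3455/4 = 0.08638 mol → 2.07 L

9.65 g Fe; 2.07 L O₂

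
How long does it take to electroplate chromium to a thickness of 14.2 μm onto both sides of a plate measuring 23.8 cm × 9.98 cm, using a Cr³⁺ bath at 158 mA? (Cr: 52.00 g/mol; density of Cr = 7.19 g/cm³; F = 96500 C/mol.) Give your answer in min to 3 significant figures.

Plated area = 2 × 23.8 × 9.98 = 475.0 cm²
Volume = 475.0 × 14.2×10⁻⁴ cm = 0.6745 cm³
m(Cr) = 0.6745 × 7.19 = 4.850 g
n(Cr) = 4.850 / 52.00 = 0.09327 mol; n(e⁻) = 3 × 0.09327 = 0.2798 mol
Q = 0.2798 × 96500 = 27000 C
t = 27000 / 0.158 = 1.709×10^5 s = 2850 min

2850 min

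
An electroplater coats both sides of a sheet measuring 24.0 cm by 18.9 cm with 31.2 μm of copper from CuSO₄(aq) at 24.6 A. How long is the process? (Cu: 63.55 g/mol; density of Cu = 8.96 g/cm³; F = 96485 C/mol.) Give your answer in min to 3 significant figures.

Plated area = 2 × 24.0 × 18.9 = 907.2 cm²
Volume = 907.2 × 31.2×10⁻⁴ cm = 2.830 cm³
m(Cu) = 2.830 × 8.96 = 25.36 g
n(Cu) = 25.36 / 63.55 = 0.3991 mol; n(e⁻) = 2 × 0.3991 = 0.7982 mol
Q = 0.7982 × 96485 = 77010 C
t = 77010 / 24.6 = 3130 s = 52.2 min

52.2 min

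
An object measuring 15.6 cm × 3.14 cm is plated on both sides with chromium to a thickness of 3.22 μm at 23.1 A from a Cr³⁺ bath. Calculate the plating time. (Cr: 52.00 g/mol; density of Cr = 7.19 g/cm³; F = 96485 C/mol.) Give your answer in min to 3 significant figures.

0.911 min

Plated area = 2 × 15.6 × 3.14 = 97.97 cm²
Volume = 97.97 × 3.22×10⁻⁴ cm = 0.03155 cm³
m(Cr) = 0.03155 × 7.19 = 0.2268 g
n(Cr) = 0.2268 / 52.00 = 0.004362 mol; n(e⁻) = 3 × 0.004362 = 0.01309 mol
Q = 0.01309 × 96485 = 1263 C
t = 1263 / 23.1 = 54.68 s = 0.911 min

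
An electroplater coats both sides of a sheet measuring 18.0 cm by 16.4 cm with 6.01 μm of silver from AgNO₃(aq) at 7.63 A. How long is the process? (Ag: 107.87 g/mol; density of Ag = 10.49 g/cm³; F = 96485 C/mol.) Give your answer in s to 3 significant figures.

436 s

Plated area = 2 × 18.0 × 16.4 = 590.4 cm²
Volume = 590.4 × 6.01×10⁻⁴ cm = 0.3548 cm³
m(Ag) = 0.3548 × 10.49 = 3.722 g
n(Ag) = 3.722 / 107.87 = 0.03450 mol; n(e⁻) = 0.03450 mol
Q = 0.03450 × 96485 = 3329 C
t = 3329 / 7.63 = 436.3 s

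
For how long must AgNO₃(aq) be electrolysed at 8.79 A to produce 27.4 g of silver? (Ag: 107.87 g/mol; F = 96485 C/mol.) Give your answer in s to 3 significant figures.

n(Ag) = 27.4 / 107.87 = 0.2540 mol
Ag⁺ + e⁻ → Ag, so n(e⁻) = 0.2540 mol
Q = 0.2540 × 96485 = 24510 C
t = Q / I = 24510 / 8.79 = 2788 s

2790 s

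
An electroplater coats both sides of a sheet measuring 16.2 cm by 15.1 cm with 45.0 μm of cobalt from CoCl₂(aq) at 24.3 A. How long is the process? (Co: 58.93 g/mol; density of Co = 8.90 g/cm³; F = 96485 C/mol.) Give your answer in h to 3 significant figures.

Plated area = 2 × 16.2 × 15.1 = 489.2 cm²
Volume = 489.2 × 45.0×10⁻⁴ cm = 2.201 cm³
m(Co) = 2.201 × 8.90 = 19.59 g
n(Co) = 19.59 / 58.93 = 0.3324 mol; n(e⁻) = 2 × 0.3324 = 0.6648 mol
Q = 0.6648 × 96485 = 64140 C
t = 64140 / 24.3 = 2640 s = 0.733 h

0.733 h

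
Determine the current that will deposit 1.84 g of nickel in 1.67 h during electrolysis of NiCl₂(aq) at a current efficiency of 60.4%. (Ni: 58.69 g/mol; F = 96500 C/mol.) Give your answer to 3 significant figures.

n(Ni) = 1.84 / 58.69 = 0.03135 mol
Ni²⁺ + 2e⁻ → Ni, so n(e⁻) = 2 × 0.03135 = 0.06270 mol
Q = 0.06270 × 96500 / 0.604 = 10020 C
I = Q / t = 10020 / 6012 s = 1.67 A

1.67 A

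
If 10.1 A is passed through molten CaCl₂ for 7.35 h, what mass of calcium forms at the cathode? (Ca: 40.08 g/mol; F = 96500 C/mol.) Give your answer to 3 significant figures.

55.5 g

Charge passed = 10.1 × 26460 = 2.672×10^5 C
n(e⁻) = Q/F = 2.672×10^5/96500 = 2.769 mol
Ca²⁺ + 2e⁻ → Ca, so n(Ca) = 2.769 / 2 = 1.385 mol
m = 1.385 × 40.08 = 55.5 g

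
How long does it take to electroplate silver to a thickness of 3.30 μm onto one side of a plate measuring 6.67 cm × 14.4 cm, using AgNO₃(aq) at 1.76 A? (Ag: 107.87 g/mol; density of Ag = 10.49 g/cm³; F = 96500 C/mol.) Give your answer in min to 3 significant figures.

2.82 min

Plated area = 6.67 × 14.4 = 96.05 cm²
Volume = 96.05 × 3.30×10⁻⁴ cm = 0.03170 cm³
m(Ag) = 0.03170 × 10.49 = 0.3325 g
n(Ag) = 0.3325 / 107.87 = 0.003082 mol; n(e⁻) = 0.003082 mol
Q = 0.003082 × 96500 = 297.4 C
t = 297.4 / 1.76 = 169.0 s = 2.82 min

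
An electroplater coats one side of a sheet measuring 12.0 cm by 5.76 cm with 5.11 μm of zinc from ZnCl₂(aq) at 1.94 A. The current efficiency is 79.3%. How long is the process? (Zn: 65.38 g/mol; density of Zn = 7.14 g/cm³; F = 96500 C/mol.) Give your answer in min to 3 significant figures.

8.07 min

Plated area = 12.0 × 5.76 = 69.12 cm²
Volume = 69.12 × 5.11×10⁻⁴ cm = 0.03532 cm³
m(Zn) = 0.03532 × 7.14 = 0.2522 g
n(Zn) = 0.2522 / 65.38 = 0.003857 mol; n(e⁻) = 2 × 0.003857 = 0.007714 mol
Q = 0.007714 × 96500 / 0.793 = 938.7 C
t = 938.7 / 1.94 = 483.9 s = 8.07 min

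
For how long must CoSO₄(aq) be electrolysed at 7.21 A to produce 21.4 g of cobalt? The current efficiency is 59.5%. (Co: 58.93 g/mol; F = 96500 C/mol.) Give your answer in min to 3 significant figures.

n(Co) = 21.4 / 58.93 = 0.3631 mol
Co²⁺ + 2e⁻ → Co, so n(e⁻) = 2 × 0.3631 = 0.7262 mol
Q = 0.7262 × 96500 / 0.595 = 1.178×10^5 C
t = Q / I = 1.178×10^5 / 7.21 = 16340 s = 272 min

272 min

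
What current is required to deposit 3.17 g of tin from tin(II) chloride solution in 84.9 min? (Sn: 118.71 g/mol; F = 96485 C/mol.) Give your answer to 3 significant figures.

n(Sn) = 3.17 / 118.71 = 0.02670 mol
Sn²⁺ + 2e⁻ → Sn, so n(e⁻) = 2 × 0.02670 = 0.05340 mol
Q = 0.05340 × 96485 = 5152 C
I = Q / t = 5152 / 5094 s = 1.01 A

1.01 A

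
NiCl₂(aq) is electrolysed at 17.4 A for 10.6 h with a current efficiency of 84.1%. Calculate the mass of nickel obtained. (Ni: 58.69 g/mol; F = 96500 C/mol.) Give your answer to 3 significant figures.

170 g

Q = 17.4 × 38160 = 6.640×10^5 C
n(e⁻) = 6.640×10^5 / 96500 = 6.881 mol
Ni²⁺ + 2e⁻ → Ni, so theoretical m(Ni) = 3.441 × 58.69 = 202.0 g
Actual mass = 84.1% × 202.0 = 170 g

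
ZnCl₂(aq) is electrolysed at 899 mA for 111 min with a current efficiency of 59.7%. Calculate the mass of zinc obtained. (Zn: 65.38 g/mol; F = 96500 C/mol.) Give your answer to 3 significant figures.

Q = 0.899 × 6660 = 5987 C
n(e⁻) = 5987 / 96500 = 0.06204 mol
Zn²⁺ + 2e⁻ → Zn, so theoretical m(Zn) = 0.03102 × 65.38 = 2.028 g
Actual mass = 59.7% × 2.028 = 1.21 g

1.21 g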